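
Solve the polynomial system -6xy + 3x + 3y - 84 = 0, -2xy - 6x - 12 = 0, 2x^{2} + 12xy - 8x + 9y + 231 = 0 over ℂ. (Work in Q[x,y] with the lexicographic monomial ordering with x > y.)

Compute a lex Gröbner basis by Buchberger's algorithm.
f_1 = -6xy + 3x + 3y - 84, LT = xy.
f_2 = -2xy - 6x - 12, LT = xy.
f_3 = 2x^{2} + 12xy - 8x + 9y + 231, LT = x^{2}.

S(f_1,f_2): lcm = xy. S = -\tfrac{7}{2}x - \tfrac{1}{2}y + 8.
  reduce S modulo (f_1, f_2, f_3):
  remainder -\tfrac{7}{2}x - \tfrac{1}{2}y + 8 ≠ 0; add h_4 = -\tfrac{7}{2}x - \tfrac{1}{2}y + 8 to the basis.

S(f_1,f_3): lcm = x^{2}y. S = -\tfrac{1}{2}x^{2} - 6xy^{2} + \tfrac{7}{2}xy + 14x - \tfrac{9}{2}y^{2} - \tfrac{231}{2}y.
  reduce S modulo (f_1, f_2, f_3, h_4):
  remainder -\tfrac{15}{2}y^{2} - \tfrac{825}{28}y + \tfrac{1125}{28} ≠ 0; add h_5 = -\tfrac{15}{2}y^{2} - \tfrac{825}{28}y + \tfrac{1125}{28} to the basis.

S(f_2,f_3): lcm = x^{2}y. S = 3x^{2} - 6xy^{2} + 4xy + 6x - \tfrac{9}{2}y^{2} - \tfrac{231}{2}y.
  reduce S modulo (f_1, f_2, f_3, h_4, h_5):
  remainder -\tfrac{711}{28}y - \tfrac{3555}{28} ≠ 0; add h_6 = -\tfrac{711}{28}y - \tfrac{3555}{28} to the basis.

The other S-polynomials (S(f_1,h_4), S(f_2,h_4), S(f_3,h_4), S(f_1,h_5), S(f_2,h_5), S(f_3,h_5), S(h_4,h_5), S(f_1,h_6), S(f_2,h_6), S(f_3,h_6), S(h_4,h_6), S(h_5,h_6)) all reduce to 0 modulo the current basis, so we have a Gröbner basis.
Inter-reduce: drop elements whose leading term is divisible by another's, tail-reduce, and make monic.
Reduced Gröbner basis: {x - 3, y + 5}.

From the last basis element, y + 5 = 0, so y takes values in {-5}. Each choice, substituted upward through the basis, yields the corresponding point(s) of the solution set.
  y = -5: the earlier basis element becomes x - 3 = 0, giving x = 3 — point (3, -5).
Zero-dimensionality of the ideal guarantees finitely many solutions over ℂ.

{(3, -5)}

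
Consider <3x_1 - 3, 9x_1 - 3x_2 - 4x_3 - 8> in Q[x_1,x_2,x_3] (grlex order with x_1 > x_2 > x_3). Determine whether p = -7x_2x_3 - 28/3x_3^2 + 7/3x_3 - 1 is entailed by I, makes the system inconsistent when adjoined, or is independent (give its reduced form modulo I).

First compute the reduced Gröbner basis of I by Buchberger's algorithm.
f_1 = 3x_1 - 3, LT = x_1.
f_2 = 9x_1 - 3x_2 - 4x_3 - 8, LT = x_1.

S(f_1,f_2): lcm = x_1. S = 1/3x_2 + 4/9x_3 - 1/9.
  reduce S modulo (f_1, f_2):
  remainder 1/3x_2 + 4/9x_3 - 1/9 ≠ 0; add h_3 = 1/3x_2 + 4/9x_3 - 1/9 to the basis.

The other S-polynomials (S(f_1,h_3), S(f_2,h_3)) all reduce to 0 modulo the current basis, so we have a Gröbner basis.
Inter-reduce: drop elements whose leading term is divisible by another's, tail-reduce, and make monic.
Reduced Gröbner basis: {x_1 - 1, x_2 + 4/3x_3 - 1/3}.
Label its elements g_1 = x_1 - 1, g_2 = x_2 + 4/3x_3 - 1/3.

Reduce p = -7x_2x_3 - 28/3x_3^2 + 7/3x_3 - 1 modulo G:
  leading term x_2x_3: subtract (-7x_3)·g_2 from -7x_2x_3 - 28/3x_3^2 + 7/3x_3 - 1 → -1
  leading term 1: no divisor's leading term divides it; move -1 to the remainder.
  normal form = -1.
The normal form is nonzero, so p ∉ I. Since p minus its normal form lies in I, I + (p) = I + (r) where r = -1; decide whether this ideal is the whole ring.
Here r = -1 is a nonzero constant, hence a unit: 1 ∈ I + (p), the Gröbner basis of I + (p) is {1}, and the enlarged system has no common solution — adjoining p is inconsistent.

Adjoining -7x_2x_3 - 28/3x_3^2 + 7/3x_3 - 1 makes the ideal the whole ring: the system is inconsistent.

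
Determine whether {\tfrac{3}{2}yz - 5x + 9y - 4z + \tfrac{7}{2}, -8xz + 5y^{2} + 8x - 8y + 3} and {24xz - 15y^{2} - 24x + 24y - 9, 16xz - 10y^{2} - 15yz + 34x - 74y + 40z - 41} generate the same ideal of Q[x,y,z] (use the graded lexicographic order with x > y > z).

For a fixed monomial order, each ideal has a unique reduced Gröbner basis; comparing bases decides equality.
Buchberger on the first generating set:
f_1 = \tfrac{3}{2}yz - 5x + 9y - 4z + \tfrac{7}{2}, LT = yz.
f_2 = -8xz + 5y^{2} + 8x - 8y + 3, LT = xz.

S(f_1,f_2): lcm = xyz. S = \tfrac{5}{8}y^{3} - \tfrac{10}{3}x^{2} + 7xy - \tfrac{8}{3}xz - y^{2} + \tfrac{7}{3}x + \tfrac{3}{8}y.
  leading term y^{3}: no divisor's leading term divides it; move \tfrac{5}{8}y^{3} to the remainder.
  leading term x^{2}: no divisor's leading term divides it; move -\tfrac{10}{3}x^{2} to the remainder.
  leading term xy: no divisor's leading term divides it; move 7xy to the remainder.
  leading term xz: subtract (\tfrac{1}{3})·f_2 from -\tfrac{8}{3}xz - y^{2} + \tfrac{7}{3}x + \tfrac{3}{8}y → -\tfrac{8}{3}y^{2} - \tfrac{1}{3}x + \tfrac{73}{24}y - 1
  leading term y^{2}: no divisor's leading term divides it; move -\tfrac{8}{3}y^{2} to the remainder.
  leading term x: no divisor's leading term divides it; move -\tfrac{1}{3}x to the remainder.
  leading term y: no divisor's leading term divides it; move \tfrac{73}{24}y to the remainder.
  leading term 1: no divisor's leading term divides it; move -1 to the remainder.
  remainder \tfrac{5}{8}y^{3} - \tfrac{10}{3}x^{2} + 7xy - \tfrac{8}{3}y^{2} - \tfrac{1}{3}x + \tfrac{73}{24}y - 1 ≠ 0; add g_3 = \tfrac{5}{8}y^{3} - \tfrac{10}{3}x^{2} + 7xy - \tfrac{8}{3}y^{2} - \tfrac{1}{3}x + \tfrac{73}{24}y - 1 to the basis.

The other S-polynomials (S(f_1,g_3), S(f_2,g_3)) all reduce to 0 modulo the current basis, so we have a Gröbner basis.
Inter-reduce: drop elements whose leading term is divisible by another's, tail-reduce, and make monic.
Reduced Gröbner basis: {y^{3} - \tfrac{16}{3}x^{2} + \tfrac{56}{5}xy - \tfrac{64}{15}y^{2} - \tfrac{8}{15}x + \tfrac{73}{15}y - \tfrac{8}{5}, xz - \tfrac{5}{8}y^{2} - x + y - \tfrac{3}{8}, yz - \tfrac{10}{3}x + 6y - \tfrac{8}{3}z + \tfrac{7}{3}}.

Buchberger on the second generating set:
h_1 = 24xz - 15y^{2} - 24x + 24y - 9, LT = xz.
h_2 = 16xz - 10y^{2} - 15yz + 34x - 74y + 40z - 41, LT = xz.

S(h_1,h_2): lcm = xz. S = \tfrac{15}{16}yz - \tfrac{25}{8}x + \tfrac{45}{8}y - \tfrac{5}{2}z + \tfrac{35}{16}.
  leading term yz: no divisor's leading term divides it; move \tfrac{15}{16}yz to the remainder.
  leading term x: no divisor's leading term divides it; move -\tfrac{25}{8}x to the remainder.
  leading term y: no divisor's leading term divides it; move \tfrac{45}{8}y to the remainder.
  leading term z: no divisor's leading term divides it; move -\tfrac{5}{2}z to the remainder.
  leading term 1: no divisor's leading term divides it; move \tfrac{35}{16} to the remainder.
  remainder \tfrac{15}{16}yz - \tfrac{25}{8}x + \tfrac{45}{8}y - \tfrac{5}{2}z + \tfrac{35}{16} ≠ 0; add k_3 = \tfrac{15}{16}yz - \tfrac{25}{8}x + \tfrac{45}{8}y - \tfrac{5}{2}z + \tfrac{35}{16} to the basis.

S(h_1,k_3): lcm = xyz. S = -\tfrac{5}{8}y^{3} + \tfrac{10}{3}x^{2} - 7xy + \tfrac{8}{3}xz + y^{2} - \tfrac{7}{3}x - \tfrac{3}{8}y.
  leading term y^{3}: no divisor's leading term divides it; move -\tfrac{5}{8}y^{3} to the remainder.
  leading term x^{2}: no divisor's leading term divides it; move \tfrac{10}{3}x^{2} to the remainder.
  leading term xy: no divisor's leading term divides it; move -7xy to the remainder.
  leading term xz: subtract (\tfrac{1}{9})·h_1 from \tfrac{8}{3}xz + y^{2} - \tfrac{7}{3}x - \tfrac{3}{8}y → \tfrac{8}{3}y^{2} + \tfrac{1}{3}x - \tfrac{73}{24}y + 1
  leading term y^{2}: no divisor's leading term divides it; move \tfrac{8}{3}y^{2} to the remainder.
  leading term x: no divisor's leading term divides it; move \tfrac{1}{3}x to the remainder.
  leading term y: no divisor's leading term divides it; move -\tfrac{73}{24}y to the remainder.
  leading term 1: no divisor's leading term divides it; move 1 to the remainder.
  remainder -\tfrac{5}{8}y^{3} + \tfrac{10}{3}x^{2} - 7xy + \tfrac{8}{3}y^{2} + \tfrac{1}{3}x - \tfrac{73}{24}y + 1 ≠ 0; add k_4 = -\tfrac{5}{8}y^{3} + \tfrac{10}{3}x^{2} - 7xy + \tfrac{8}{3}y^{2} + \tfrac{1}{3}x - \tfrac{73}{24}y + 1 to the basis.

The other S-polynomials (S(h_2,k_3), S(h_1,k_4), S(h_2,k_4), S(k_3,k_4)) all reduce to 0 modulo the current basis, so we have a Gröbner basis.
Inter-reduce: drop elements whose leading term is divisible by another's, tail-reduce, and make monic.
Reduced Gröbner basis: {y^{3} - \tfrac{16}{3}x^{2} + \tfrac{56}{5}xy - \tfrac{64}{15}y^{2} - \tfrac{8}{15}x + \tfrac{73}{15}y - \tfrac{8}{5}, xz - \tfrac{5}{8}y^{2} - x + y - \tfrac{3}{8}, yz - \tfrac{10}{3}x + 6y - \tfrac{8}{3}z + \tfrac{7}{3}}.

The two bases agree; hence the ideals are identical.
The same test decides containment: I ⊆ J iff every generator of I reduces to 0 modulo a Gröbner basis of J.

Yes, the ideals are equal.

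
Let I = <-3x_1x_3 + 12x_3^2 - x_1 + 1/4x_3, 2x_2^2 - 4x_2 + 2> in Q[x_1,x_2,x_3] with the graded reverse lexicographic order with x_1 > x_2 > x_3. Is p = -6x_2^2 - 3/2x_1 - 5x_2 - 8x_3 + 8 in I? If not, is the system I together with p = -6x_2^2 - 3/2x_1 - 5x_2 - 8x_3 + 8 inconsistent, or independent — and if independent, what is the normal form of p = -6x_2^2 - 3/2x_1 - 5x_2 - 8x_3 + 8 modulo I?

-6x_2^2 - 3/2x_1 - 5x_2 - 8x_3 + 8 is independent of I; its normal form modulo I is -3/2x_1 - 17x_2 - 8x_3 + 14.

First compute the reduced Gröbner basis of I by Buchberger's algorithm.
f_1 = -3x_1x_3 + 12x_3^2 - x_1 + 1/4x_3, LT = x_1x_3.
f_2 = 2x_2^2 - 4x_2 + 2, LT = x_2^2.

The S-polynomials (S(f_1,f_2)) all reduce to 0 modulo the current basis, so we have a Gröbner basis.
Inter-reduce: drop elements whose leading term is divisible by another's, tail-reduce, and make monic.
Reduced Gröbner basis: {x_2^2 - 2x_2 + 1, x_1x_3 - 4x_3^2 + 1/3x_1 - 1/12x_3}.
Label its elements g_1 = x_2^2 - 2x_2 + 1, g_2 = x_1x_3 - 4x_3^2 + 1/3x_1 - 1/12x_3.

Reduce p = -6x_2^2 - 3/2x_1 - 5x_2 - 8x_3 + 8 modulo G:
  leading term x_2^2: subtract (-6)·g_1 from -6x_2^2 - 3/2x_1 - 5x_2 - 8x_3 + 8 → -3/2x_1 - 17x_2 - 8x_3 + 14
  leading term x_1: no divisor's leading term divides it; move -3/2x_1 to the remainder.
  leading term x_2: no divisor's leading term divides it; move -17x_2 to the remainder.
  leading term x_3: no divisor's leading term divides it; move -8x_3 to the remainder.
  leading term 1: no divisor's leading term divides it; move 14 to the remainder.
  normal form = -3/2x_1 - 17x_2 - 8x_3 + 14.
The normal form is nonzero, so p ∉ I. Since p minus its normal form lies in I, I + (p) = I + (r) where r = -3/2x_1 - 17x_2 - 8x_3 + 14; decide whether this ideal is the whole ring.
Run Buchberger on G together with r (pairs among the g_i already reduce to 0 since G is a Gröbner basis):
g_1 = x_2^2 - 2x_2 + 1, LT = x_2^2.
g_2 = x_1x_3 - 4x_3^2 + 1/3x_1 - 1/12x_3, LT = x_1x_3.
r = -3/2x_1 - 17x_2 - 8x_3 + 14, LT = x_1.

S(g_2,r): lcm = x_1x_3. S = -34/3x_2x_3 - 28/3x_3^2 + 1/3x_1 + 37/4x_3.
  leading term x_2x_3: no divisor's leading term divides it; move -34/3x_2x_3 to the remainder.
  leading term x_3^2: no divisor's leading term divides it; move -28/3x_3^2 to the remainder.
  leading term x_1: subtract (-2/9)·r from 1/3x_1 + 37/4x_3 → -34/9x_2 + 269/36x_3 + 28/9
  leading term x_2: no divisor's leading term divides it; move -34/9x_2 to the remainder.
  leading term x_3: no divisor's leading term divides it; move 269/36x_3 to the remainder.
  leading term 1: no divisor's leading term divides it; move 28/9 to the remainder.
  remainder -34/3x_2x_3 - 28/3x_3^2 - 34/9x_2 + 269/36x_3 + 28/9 ≠ 0; add m_4 = -34/3x_2x_3 - 28/3x_3^2 - 34/9x_2 + 269/36x_3 + 28/9 to the basis.

S(g_1,m_4): lcm = x_2^2x_3. S = -14/17x_2x_3^2 - 1/3x_2^2 - 547/408x_2x_3 + 14/51x_2 + x_3.
  leading term x_2x_3^2: subtract (21/289x_3)·m_4 from -14/17x_2x_3^2 - 1/3x_2^2 - 547/408x_2x_3 + 14/51x_2 + x_3 → 196/289x_3^3 - 1/3x_2^2 - 145/136x_2x_3 - 1883/3468x_3^2 + 14/51x_2 + 671/867x_3
  leading term x_3^3: no divisor's leading term divides it; move 196/289x_3^3 to the remainder.
  leading term x_2^2: subtract (-1/3)·g_1 from -1/3x_2^2 - 145/136x_2x_3 - 1883/3468x_3^2 + 14/51x_2 + 671/867x_3 → -145/136x_2x_3 - 1883/3468x_3^2 - 20/51x_2 + 671/867x_3 + 1/3
  leading term x_2x_3: subtract (435/4624)·m_4 from -145/136x_2x_3 - 1883/3468x_3^2 - 20/51x_2 + 671/867x_3 + 1/3 → 581/1734x_3^2 - 5/136x_2 + 1313/18496x_3 + 47/1156
  leading term x_3^2: no divisor's leading term divides it; move 581/1734x_3^2 to the remainder.
  leading term x_2: no divisor's leading term divides it; move -5/136x_2 to the remainder.
  leading term x_3: no divisor's leading term divides it; move 1313/18496x_3 to the remainder.
  leading term 1: no divisor's leading term divides it; move 47/1156 to the remainder.
  remainder 196/289x_3^3 + 581/1734x_3^2 - 5/136x_2 + 1313/18496x_3 + 47/1156 ≠ 0; add m_5 = 196/289x_3^3 + 581/1734x_3^2 - 5/136x_2 + 1313/18496x_3 + 47/1156 to the basis.

The other S-polynomials (S(g_1,g_2), S(g_1,r), S(g_2,m_4), S(r,m_4), S(g_1,m_5), S(g_2,m_5), S(r,m_5), S(m_4,m_5)) all reduce to 0 modulo the current basis, so we have a Gröbner basis.
Inter-reduce: drop elements whose leading term is divisible by another's, tail-reduce, and make monic.
Reduced Gröbner basis: {x_3^3 + 83/168x_3^2 - 85/1568x_2 + 1313/12544x_3 + 47/784, x_2^2 - 2x_2 + 1, x_2x_3 + 14/17x_3^2 + 1/3x_2 - 269/408x_3 - 14/51, x_1 + 34/3x_2 + 16/3x_3 - 28/3}.
The reduced Gröbner basis of I + (p) is {x_3^3 + 83/168x_3^2 - 85/1568x_2 + 1313/12544x_3 + 47/784, x_2^2 - 2x_2 + 1, x_2x_3 + 14/17x_3^2 + 1/3x_2 - 269/408x_3 - 14/51, x_1 + 34/3x_2 + 16/3x_3 - 28/3} ≠ {1}, a proper ideal, so the enlarged system stays consistent: p is independent of I, with normal form -3/2x_1 - 17x_2 - 8x_3 + 14.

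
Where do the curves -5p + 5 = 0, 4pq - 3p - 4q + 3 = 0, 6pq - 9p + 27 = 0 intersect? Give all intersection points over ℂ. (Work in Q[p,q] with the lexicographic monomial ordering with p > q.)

Compute a lex Gröbner basis by Buchberger's algorithm.
f_1 = -5p + 5, LT = p.
f_2 = 4pq - 3p - 4q + 3, LT = pq.
f_3 = 6pq - 9p + 27, LT = pq.

S(f_1,f_3): lcm = pq. S = 3/2p - q - 9/2.
  reduce S modulo (f_1, f_2, f_3):
  remainder -q - 3 ≠ 0; add h_4 = -q - 3 to the basis.

The other S-polynomials (S(f_1,f_2), S(f_2,f_3), S(f_1,h_4), S(f_2,h_4), S(f_3,h_4)) all reduce to 0 modulo the current basis, so we have a Gröbner basis.
Inter-reduce: drop elements whose leading term is divisible by another's, tail-reduce, and make monic.
Reduced Gröbner basis: {p - 1, q + 3}.

A lex Gröbner basis eliminates variables successively. Here q + 3 depends only on q, with roots {-3}; lifting each root through the earlier basis elements recovers the full solutions.
  q = -3: the earlier basis element becomes p - 1 = 0, giving p = 1 — point (1, -3).

{(1, -3)}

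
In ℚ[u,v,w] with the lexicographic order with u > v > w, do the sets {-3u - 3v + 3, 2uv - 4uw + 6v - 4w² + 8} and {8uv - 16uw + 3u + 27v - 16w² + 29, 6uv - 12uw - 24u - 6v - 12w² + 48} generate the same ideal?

Yes, the ideals are equal.

Since reduced Gröbner bases are canonical representatives of ideals under a given ordering, it suffices to compute and compare them.
Buchberger on the first generating set:
f_1 = -3u - 3v + 3, LT = u.
f_2 = 2uv - 4uw + 6v - 4w² + 8, LT = uv.

S(f_1,f_2): lcm = uv. S = 2uw + v² - 4v + 2w² - 4.
  reduce S modulo (f_1, f_2):
  remainder v² - 2vw - 4v + 2w² + 2w - 4 ≠ 0; add g_3 = v² - 2vw - 4v + 2w² + 2w - 4 to the basis.

The other S-polynomials (S(f_1,g_3), S(f_2,g_3)) all reduce to 0 modulo the current basis, so we have a Gröbner basis.
Inter-reduce: drop elements whose leading term is divisible by another's, tail-reduce, and make monic.
Reduced Gröbner basis: {u + v - 1, v² - 2vw - 4v + 2w² + 2w - 4}.

Buchberger on the second generating set:
h_1 = 8uv - 16uw + 3u + 27v - 16w² + 29, LT = uv.
h_2 = 6uv - 12uw - 24u - 6v - 12w² + 48, LT = uv.

S(h_1,h_2): lcm = uv. S = 35/8u + 35/8v - 35/8.
  reduce S modulo (h_1, h_2):
  remainder 35/8u + 35/8v - 35/8 ≠ 0; add k_3 = 35/8u + 35/8v - 35/8 to the basis.

S(h_1,k_3): lcm = uv. S = -2uw + ⅜u - v² + 35/8v - 2w² + 29/8.
  reduce S modulo (h_1, h_2, k_3):
  remainder -v² + 2vw + 4v - 2w² - 2w + 4 ≠ 0; add k_4 = -v² + 2vw + 4v - 2w² - 2w + 4 to the basis.

The other S-polynomials (S(h_2,k_3), S(h_1,k_4), S(h_2,k_4), S(k_3,k_4)) all reduce to 0 modulo the current basis, so we have a Gröbner basis.
Inter-reduce: drop elements whose leading term is divisible by another's, tail-reduce, and make monic.
Reduced Gröbner basis: {u + v - 1, v² - 2vw - 4v + 2w² + 2w - 4}.

These coincide, so the ideals are equal.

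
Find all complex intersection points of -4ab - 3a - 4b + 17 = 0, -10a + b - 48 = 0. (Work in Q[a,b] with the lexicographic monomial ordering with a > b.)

{(-5, -2), (-7/8, 157/4)}

Compute a lex Gröbner basis by Buchberger's algorithm.
f_1 = -4ab - 3a - 4b + 17, LT = ab.
f_2 = -10a + b - 48, LT = a.

S(f_1,f_2): lcm = ab. S = \tfrac{3}{4}a + \tfrac{1}{10}b^{2} - \tfrac{19}{5}b - \tfrac{17}{4}.
  leading term a: subtract (-\tfrac{3}{40})·f_2 from \tfrac{3}{4}a + \tfrac{1}{10}b^{2} - \tfrac{19}{5}b - \tfrac{17}{4} → \tfrac{1}{10}b^{2} - \tfrac{149}{40}b - \tfrac{157}{20}
  leading term b^{2}: no divisor's leading term divides it; move \tfrac{1}{10}b^{2} to the remainder.
  leading term b: no divisor's leading term divides it; move -\tfrac{149}{40}b to the remainder.
  leading term 1: no divisor's leading term divides it; move -\tfrac{157}{20} to the remainder.
  remainder \tfrac{1}{10}b^{2} - \tfrac{149}{40}b - \tfrac{157}{20} ≠ 0; add h_3 = \tfrac{1}{10}b^{2} - \tfrac{149}{40}b - \tfrac{157}{20} to the basis.

The other S-polynomials (S(f_1,h_3), S(f_2,h_3)) all reduce to 0 modulo the current basis, so we have a Gröbner basis.
Inter-reduce: drop elements whose leading term is divisible by another's, tail-reduce, and make monic.
Reduced Gröbner basis: {a - \tfrac{1}{10}b + \tfrac{24}{5}, b^{2} - \tfrac{149}{4}b - \tfrac{157}{2}}.

Elimination: the polynomial b^{2} - \tfrac{149}{4}b - \tfrac{157}{2} lies in the elimination ideal for b, so b ∈ {-2, 157/4}. For each such b, the remaining basis elements (now univariate) give the rest of the solution.
  b = -2: the earlier basis element becomes a + 5 = 0, giving a = -5 — point (-5, -2).
  b = 157/4: the earlier basis element becomes a + \tfrac{7}{8} = 0, giving a = -7/8 — point (-7/8, 157/4).
This is the nonlinear analogue of row-reducing a linear system.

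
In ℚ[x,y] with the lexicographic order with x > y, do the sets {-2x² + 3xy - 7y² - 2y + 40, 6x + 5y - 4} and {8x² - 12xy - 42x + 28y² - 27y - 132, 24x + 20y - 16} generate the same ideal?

Since reduced Gröbner bases are canonical representatives of ideals under a given ordering, it suffices to compute and compare them.
Buchberger on the first generating set:
f_1 = -2x² + 3xy - 7y² - 2y + 40, LT = x².
f_2 = 6x + 5y - 4, LT = x.

S(f_1,f_2): lcm = x². S = -7/3xy + ⅔x + 7/2y² + y - 20.
  leading term xy: subtract (-7/18y)·f_2 from -7/3xy + ⅔x + 7/2y² + y - 20 → ⅔x + 49/9y² - 5/9y - 20
  leading term x: subtract (1/9)·f_2 from ⅔x + 49/9y² - 5/9y - 20 → 49/9y² - 10/9y - 176/9
  leading term y²: no divisor's leading term divides it; move 49/9y² to the remainder.
  leading term y: no divisor's leading term divides it; move -10/9y to the remainder.
  leading term 1: no divisor's leading term divides it; move -176/9 to the remainder.
  remainder 49/9y² - 10/9y - 176/9 ≠ 0; add g_3 = 49/9y² - 10/9y - 176/9 to the basis.

S(f_1,g_3): leading monomials are coprime, so the S-polynomial reduces to 0 (Buchberger's first criterion).
S(f_2,g_3): leading monomials are coprime, so the S-polynomial reduces to 0 (Buchberger's first criterion).
Every S-polynomial of the final basis reduces to 0, so we have a Gröbner basis.
Inter-reduce: drop elements whose leading term is divisible by another's, tail-reduce, and make monic.
Reduced Gröbner basis: {x + ⅚y - ⅔, y² - 10/49y - 176/49}.

Buchberger on the second generating set:
h_1 = 8x² - 12xy - 42x + 28y² - 27y - 132, LT = x².
h_2 = 24x + 20y - 16, LT = x.

S(h_1,h_2): lcm = x². S = -7/3xy - 55/12x + 7/2y² - 27/8y - 33/2.
  leading term xy: subtract (-7/72y)·h_2 from -7/3xy - 55/12x + 7/2y² - 27/8y - 33/2 → -55/12x + 49/9y² - 355/72y - 33/2
  leading term x: subtract (-55/288)·h_2 from -55/12x + 49/9y² - 355/72y - 33/2 → 49/9y² - 10/9y - 176/9
  leading term y²: no divisor's leading term divides it; move 49/9y² to the remainder.
  leading term y: no divisor's leading term divides it; move -10/9y to the remainder.
  leading term 1: no divisor's leading term divides it; move -176/9 to the remainder.
  remainder 49/9y² - 10/9y - 176/9 ≠ 0; add k_3 = 49/9y² - 10/9y - 176/9 to the basis.

S(h_1,k_3): leading monomials are coprime, so the S-polynomial reduces to 0 (Buchberger's first criterion).
S(h_2,k_3): leading monomials are coprime, so the S-polynomial reduces to 0 (Buchberger's first criterion).
Every S-polynomial of the final basis reduces to 0, so we have a Gröbner basis.
Inter-reduce: drop elements whose leading term is divisible by another's, tail-reduce, and make monic.
Reduced Gröbner basis: {x + ⅚y - ⅔, y² - 10/49y - 176/49}.

These coincide, so the ideals are equal.

Yes, the ideals are equal.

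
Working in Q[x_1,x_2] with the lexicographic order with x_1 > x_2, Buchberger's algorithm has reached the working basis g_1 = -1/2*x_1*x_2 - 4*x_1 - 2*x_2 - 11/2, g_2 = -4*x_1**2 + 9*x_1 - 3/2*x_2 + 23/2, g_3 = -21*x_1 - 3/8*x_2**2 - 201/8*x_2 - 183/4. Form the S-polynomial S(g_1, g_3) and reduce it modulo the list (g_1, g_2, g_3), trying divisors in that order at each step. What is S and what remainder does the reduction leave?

S(g_1, g_3) = 8*x_1 - 1/56*x_2**3 - 67/56*x_2**2 + 51/28*x_2 + 11; remainder on division = -1/56*x_2**3 - 75/56*x_2**2 - 31/4*x_2 - 45/7.

lcm(LM(g_1), LM(g_3)) = x_1*x_2.
S = (lcm/LT(g_1))·g_1 − (lcm/LT(g_3))·g_3 = 8*x_1 - 1/56*x_2**3 - 67/56*x_2**2 + 51/28*x_2 + 11.
Reduce S modulo (g_1, g_2, g_3) in that order:
  leading term x_1: subtract (-8/21)·g_3 from 8*x_1 - 1/56*x_2**3 - 67/56*x_2**2 + 51/28*x_2 + 11 → -1/56*x_2**3 - 75/56*x_2**2 - 31/4*x_2 - 45/7
  leading term x_2**3: no divisor's leading term divides it; move -1/56*x_2**3 to the remainder.
  leading term x_2**2: no divisor's leading term divides it; move -75/56*x_2**2 to the remainder.
  leading term x_2: no divisor's leading term divides it; move -31/4*x_2 to the remainder.
  leading term 1: no divisor's leading term divides it; move -45/7 to the remainder.
The remainder -1/56*x_2**3 - 75/56*x_2**2 - 31/4*x_2 - 45/7 is nonzero, so it would be added as the next basis element.
This is the inner loop of Buchberger's algorithm — each nonzero remainder becomes a new basis element.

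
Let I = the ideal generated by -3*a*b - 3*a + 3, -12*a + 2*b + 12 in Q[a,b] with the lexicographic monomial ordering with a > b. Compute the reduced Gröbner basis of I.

G = {a - 1/6*b - 1, b**2 + 7*b}

The reduced Gröbner basis is the canonical form of the ideal for this ordering.

f_1 = -3*a*b - 3*a + 3, LT = a*b.
f_2 = -12*a + 2*b + 12, LT = a.

S(f_1,f_2): lcm = a*b. S = a + 1/6*b**2 + b - 1.
  reduce S modulo (f_1, f_2):
  remainder 1/6*b**2 + 7/6*b ≠ 0; add g_3 = 1/6*b**2 + 7/6*b to the basis.

The other S-polynomials (S(f_1,g_3), S(f_2,g_3)) all reduce to 0 modulo the current basis, so we have a Gröbner basis.
Inter-reduce: drop elements whose leading term is divisible by another's, tail-reduce, and make monic.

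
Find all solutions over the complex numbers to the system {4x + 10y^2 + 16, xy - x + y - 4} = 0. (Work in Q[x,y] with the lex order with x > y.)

Compute a lex Gröbner basis by Buchberger's algorithm.
f_1 = 4x + 10y^2 + 16, LT = x.
f_2 = xy - x + y - 4, LT = xy.

S(f_1,f_2): lcm = xy. S = x + 5/2y^3 + 3y + 4.
  leading term x: subtract (1/4)·f_1 from x + 5/2y^3 + 3y + 4 → 5/2y^3 - 5/2y^2 + 3y
  leading term y^3: no divisor's leading term divides it; move 5/2y^3 to the remainder.
  leading term y^2: no divisor's leading term divides it; move -5/2y^2 to the remainder.
  leading term y: no divisor's leading term divides it; move 3y to the remainder.
  remainder 5/2y^3 - 5/2y^2 + 3y ≠ 0; add h_3 = 5/2y^3 - 5/2y^2 + 3y to the basis.

S(f_1,h_3): leading monomials are coprime, so the S-polynomial reduces to 0 (Buchberger's first criterion).
S(f_2,h_3): lcm = xy^3. S = -6/5xy + y^3 - 4y^2.
  leading term xy: subtract (-3/10y)·f_1 from -6/5xy + y^3 - 4y^2 → 4y^3 - 4y^2 + 24/5y
  leading term y^3: subtract (8/5)·h_3 from 4y^3 - 4y^2 + 24/5y → 0
  remainder 0.

Every S-polynomial of the final basis reduces to 0, so we have a Gröbner basis.
Inter-reduce: drop elements whose leading term is divisible by another's, tail-reduce, and make monic.
Reduced Gröbner basis: {x + 5/2y^2 + 4, y^3 - y^2 + 6/5y}.

From the last basis element, y^3 - y^2 + 6/5y = 0, so y takes values in {0, 1/2 - sqrt(95)*I/10, 1/2 + sqrt(95)*I/10}. Each choice, substituted upward through the basis, yields the corresponding point(s) of the solution set.
  y = 0: the earlier basis element becomes x + 4 = 0, giving x = -4 — point (-4, 0).
  y = 1/2 - sqrt(95)*I/10: the earlier basis element becomes x + 9/4 - sqrt(95)*I/4 = 0, giving x = -9/4 + sqrt(95)*I/4 — point (-9/4 + sqrt(95)*I/4, 1/2 - sqrt(95)*I/10).
  y = 1/2 + sqrt(95)*I/10: the earlier basis element becomes x + 9/4 + sqrt(95)*I/4 = 0, giving x = -9/4 - sqrt(95)*I/4 — point (-9/4 - sqrt(95)*I/4, 1/2 + sqrt(95)*I/10).
Substituting each solution back into the original system confirms all equations vanish.
Zero-dimensionality of the ideal guarantees finitely many solutions over ℂ.

{(-4, 0), (-9/4 + sqrt(95)*I/4, 1/2 - sqrt(95)*I/10), (-9/4 - sqrt(95)*I/4, 1/2 + sqrt(95)*I/10)}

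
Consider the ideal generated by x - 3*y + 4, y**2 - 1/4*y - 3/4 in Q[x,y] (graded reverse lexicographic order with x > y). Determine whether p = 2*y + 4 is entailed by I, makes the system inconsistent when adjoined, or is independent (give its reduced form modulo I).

First compute the reduced Gröbner basis of I by Buchberger's algorithm.
f_1 = x - 3*y + 4, LT = x.
f_2 = y**2 - 1/4*y - 3/4, LT = y**2.

The S-polynomials (S(f_1,f_2)) all reduce to 0 modulo the current basis, so we have a Gröbner basis.
Inter-reduce: drop elements whose leading term is divisible by another's, tail-reduce, and make monic.
Reduced Gröbner basis: {y**2 - 1/4*y - 3/4, x - 3*y + 4}.
Label its elements g_1 = y**2 - 1/4*y - 3/4, g_2 = x - 3*y + 4.

Reduce p = 2*y + 4 modulo G:
  leading term y: no divisor's leading term divides it; move 2*y to the remainder.
  leading term 1: no divisor's leading term divides it; move 4 to the remainder.
  normal form = 2*y + 4.
The normal form is nonzero, so p ∉ I. Since p minus its normal form lies in I, I + (p) = I + (r) where r = 2*y + 4; decide whether this ideal is the whole ring.
Run Buchberger on G together with r (pairs among the g_i already reduce to 0 since G is a Gröbner basis):
g_1 = y**2 - 1/4*y - 3/4, LT = y**2.
g_2 = x - 3*y + 4, LT = x.
r = 2*y + 4, LT = y.

S(g_1,r): lcm = y**2. S = -9/4*y - 3/4.
  leading term y: subtract (-9/8)·r from -9/4*y - 3/4 → 15/4
  leading term 1: no divisor's leading term divides it; move 15/4 to the remainder.
  remainder 15/4 ≠ 0; add m_4 = 15/4 to the basis.

The other S-polynomials (S(g_1,g_2), S(g_2,r), S(g_1,m_4), S(g_2,m_4), S(r,m_4)) all reduce to 0 modulo the current basis, so we have a Gröbner basis.
Inter-reduce: drop elements whose leading term is divisible by another's, tail-reduce, and make monic.
Reduced Gröbner basis: {1}.
The reduced Gröbner basis of I + (p) is {1}: the ideal is the whole ring, so the enlarged system has no common solution — adjoining p is inconsistent.

Adjoining 2*y + 4 makes the ideal the whole ring: the system is inconsistent.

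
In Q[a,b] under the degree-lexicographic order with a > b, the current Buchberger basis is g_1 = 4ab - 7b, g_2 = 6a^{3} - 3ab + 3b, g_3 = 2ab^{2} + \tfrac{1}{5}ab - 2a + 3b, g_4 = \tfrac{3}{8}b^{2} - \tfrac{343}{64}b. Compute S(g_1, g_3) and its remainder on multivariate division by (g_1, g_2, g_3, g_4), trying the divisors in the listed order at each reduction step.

lcm(LM(g_1), LM(g_3)) = ab^{2}.
S = (lcm/LT(g_1))·g_1 − (lcm/LT(g_3))·g_3 = -\tfrac{1}{10}ab - \tfrac{7}{4}b^{2} + a - \tfrac{3}{2}b.
Reduce S modulo (g_1, g_2, g_3, g_4) in that order:
  leading term ab: subtract (-\tfrac{1}{40})·g_1 from -\tfrac{1}{10}ab - \tfrac{7}{4}b^{2} + a - \tfrac{3}{2}b → -\tfrac{7}{4}b^{2} + a - \tfrac{67}{40}b
  leading term b^{2}: subtract (-\tfrac{14}{3})·g_4 from -\tfrac{7}{4}b^{2} + a - \tfrac{67}{40}b → a - \tfrac{12809}{480}b
  leading term a: no divisor's leading term divides it; move a to the remainder.
  leading term b: no divisor's leading term divides it; move -\tfrac{12809}{480}b to the remainder.
The remainder a - \tfrac{12809}{480}b is nonzero, so it would be added as the next basis element.
This is the inner loop of Buchberger's algorithm — each nonzero remainder becomes a new basis element.

S(g_1, g_3) = -\tfrac{1}{10}ab - \tfrac{7}{4}b^{2} + a - \tfrac{3}{2}b; remainder on division = a - \tfrac{12809}{480}b.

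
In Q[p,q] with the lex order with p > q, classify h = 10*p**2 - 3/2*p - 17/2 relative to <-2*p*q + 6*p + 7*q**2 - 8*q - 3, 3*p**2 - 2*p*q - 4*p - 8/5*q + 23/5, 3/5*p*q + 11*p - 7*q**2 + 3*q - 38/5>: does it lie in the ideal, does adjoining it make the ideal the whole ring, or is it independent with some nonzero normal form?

10*p**2 - 3/2*p - 17/2 lies in I (it reduces to 0).

First compute the reduced Gröbner basis of I by Buchberger's algorithm.
f_1 = -2*p*q + 6*p + 7*q**2 - 8*q - 3, LT = p*q.
f_2 = 3*p**2 - 2*p*q - 4*p - 8/5*q + 23/5, LT = p**2.
f_3 = 3/5*p*q + 11*p - 7*q**2 + 3*q - 38/5, LT = p*q.

S(f_1,f_2): lcm = p**2*q. S = -3*p**2 - 17/6*p*q**2 + 16/3*p*q + 3/2*p + 8/15*q**2 - 23/15*q.
  reduce S modulo (f_1, f_2, f_3):
  remainder -18*p - 119/12*q**3 - 373/60*q**2 + 1307/60*q + 247/20 ≠ 0; add k_4 = -18*p - 119/12*q**3 - 373/60*q**2 + 1307/60*q + 247/20 to the basis.

S(f_1,f_3): lcm = p*q. S = -64/3*p + 49/6*q**2 - q + 85/6.
  reduce S modulo (f_1, f_2, f_3, k_4):
  remainder 952/81*q**3 + 12583/810*q**2 - 10861/405*q - 127/270 ≠ 0; add k_5 = 952/81*q**3 + 12583/810*q**2 - 10861/405*q - 127/270 to the basis.

S(f_2,f_3): lcm = p**2*q. S = -55/3*p**2 + 11*p*q**2 - 19/3*p*q + 38/3*p - 8/15*q**2 + 23/15*q.
  reduce S modulo (f_1, f_2, f_3, k_4, k_5):
  remainder -133763/4080*q**2 + 23531/6120*q + 354227/12240 ≠ 0; add k_6 = -133763/4080*q**2 + 23531/6120*q + 354227/12240 to the basis.

S(f_1,k_4): lcm = p*q. S = -3*p - 119/216*q**4 - 373/1080*q**3 - 2473/1080*q**2 + 1687/360*q + 3/2.
  reduce S modulo (f_1, f_2, f_3, k_4, k_5, k_6):
  remainder 325407953/64206240*q - 325407953/64206240 ≠ 0; add k_7 = 325407953/64206240*q - 325407953/64206240 to the basis.

The other S-polynomials (S(f_2,k_4), S(f_3,k_4), S(f_1,k_5), S(f_2,k_5), S(f_3,k_5), S(k_4,k_5), S(f_1,k_6), S(f_2,k_6), S(f_3,k_6), S(k_4,k_6), S(k_5,k_6), S(f_1,k_7), S(f_2,k_7), S(f_3,k_7), S(k_4,k_7), S(k_5,k_7), S(k_6,k_7)) all reduce to 0 modulo the current basis, so we have a Gröbner basis.
Inter-reduce: drop elements whose leading term is divisible by another's, tail-reduce, and make monic.
Reduced Gröbner basis: {p - 1, q - 1}.
Label its elements g_1 = p - 1, g_2 = q - 1.

Reduce h = 10*p**2 - 3/2*p - 17/2 modulo G:
  leading term p**2: subtract (10*p)·g_1 from 10*p**2 - 3/2*p - 17/2 → 17/2*p - 17/2
  leading term p: subtract (17/2)·g_1 from 17/2*p - 17/2 → 0
  normal form = 0.
Since the normal form is 0, h ∈ I.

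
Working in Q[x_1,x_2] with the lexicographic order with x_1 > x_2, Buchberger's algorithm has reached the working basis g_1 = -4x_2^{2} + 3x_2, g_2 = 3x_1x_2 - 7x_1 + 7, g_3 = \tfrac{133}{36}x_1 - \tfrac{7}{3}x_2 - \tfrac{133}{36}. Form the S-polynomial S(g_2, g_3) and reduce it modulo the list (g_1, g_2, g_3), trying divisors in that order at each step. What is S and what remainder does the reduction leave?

lcm(LM(g_2), LM(g_3)) = x_1x_2.
S = (lcm/LT(g_2))·g_2 − (lcm/LT(g_3))·g_3 = -\tfrac{7}{3}x_1 + \tfrac{12}{19}x_2^{2} + x_2 + \tfrac{7}{3}.
Reduce S modulo (g_1, g_2, g_3) in that order:
  leading term x_1: subtract (-\tfrac{12}{19})·g_3 from -\tfrac{7}{3}x_1 + \tfrac{12}{19}x_2^{2} + x_2 + \tfrac{7}{3} → \tfrac{12}{19}x_2^{2} - \tfrac{9}{19}x_2
  leading term x_2^{2}: subtract (-\tfrac{3}{19})·g_1 from \tfrac{12}{19}x_2^{2} - \tfrac{9}{19}x_2 → 0
The remainder is 0, so this S-polynomial contributes no new basis element.

S(g_2, g_3) = -\tfrac{7}{3}x_1 + \tfrac{12}{19}x_2^{2} + x_2 + \tfrac{7}{3}; remainder on division = 0.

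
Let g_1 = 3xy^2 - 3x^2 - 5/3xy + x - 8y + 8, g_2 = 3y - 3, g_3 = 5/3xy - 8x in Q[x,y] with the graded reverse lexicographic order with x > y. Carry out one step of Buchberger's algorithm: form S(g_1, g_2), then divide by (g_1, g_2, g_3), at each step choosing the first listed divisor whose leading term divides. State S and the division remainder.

S(g_1, g_2) = -x^2 + 4/9xy + 1/3x - 8/3y + 8/3; remainder on division = -x^2 + 7/9x.

lcm(LM(g_1), LM(g_2)) = xy^2.
S = (lcm/LT(g_1))·g_1 − (lcm/LT(g_2))·g_2 = -x^2 + 4/9xy + 1/3x - 8/3y + 8/3.
Reduce S modulo (g_1, g_2, g_3) in that order:
  leading term x^2: no divisor's leading term divides it; move -x^2 to the remainder.
  leading term xy: subtract (4/27x)·g_2 from 4/9xy + 1/3x - 8/3y + 8/3 → 7/9x - 8/3y + 8/3
  leading term x: no divisor's leading term divides it; move 7/9x to the remainder.
  leading term y: subtract (-8/9)·g_2 from -8/3y + 8/3 → 0
The remainder -x^2 + 7/9x is nonzero, so it would be added as the next basis element.
An S-polynomial is built so that the two leading terms cancel; whether anything survives reduction is exactly the Gröbner-basis criterion.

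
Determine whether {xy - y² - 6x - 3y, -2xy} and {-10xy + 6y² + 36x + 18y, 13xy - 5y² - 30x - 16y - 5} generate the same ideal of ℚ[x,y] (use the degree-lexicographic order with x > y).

No, the ideals differ.

For a fixed monomial order, each ideal has a unique reduced Gröbner basis; comparing bases decides equality.
Buchberger on the first generating set:
f_1 = xy - y² - 6x - 3y, LT = xy.
f_2 = -2xy, LT = xy.

S(f_1,f_2): lcm = xy. S = -y² - 6x - 3y.
  leading term y²: no divisor's leading term divides it; move -y² to the remainder.
  leading term x: no divisor's leading term divides it; move -6x to the remainder.
  leading term y: no divisor's leading term divides it; move -3y to the remainder.
  remainder -y² - 6x - 3y ≠ 0; add g_3 = -y² - 6x - 3y to the basis.

S(f_1,g_3): lcm = xy². S = -y³ - 6x² - 9xy - 3y².
  leading term y³: subtract (y)·g_3 from -y³ - 6x² - 9xy - 3y² → -6x² - 3xy
  leading term x²: no divisor's leading term divides it; move -6x² to the remainder.
  leading term xy: subtract (-3)·f_1 from -3xy → -3y² - 18x - 9y
  leading term y²: subtract (3)·g_3 from -3y² - 18x - 9y → 0
  remainder -6x² ≠ 0; add g_4 = -6x² to the basis.

S(f_2,g_3): lcm = xy². S = -6x² - 3xy.
  leading term x²: subtract (1)·g_4 from -6x² - 3xy → -3xy
  leading term xy: subtract (-3)·f_1 from -3xy → -3y² - 18x - 9y
  leading term y²: subtract (3)·g_3 from -3y² - 18x - 9y → 0
  remainder 0.

S(f_1,g_4): lcm = x²y. S = -xy² - 6x² - 3xy.
  leading term xy²: subtract (-y)·f_1 from -xy² - 6x² - 3xy → -y³ - 6x² - 9xy - 3y²
  leading term y³: subtract (y)·g_3 from -y³ - 6x² - 9xy - 3y² → -6x² - 3xy
  leading term x²: subtract (1)·g_4 from -6x² - 3xy → -3xy
  leading term xy: subtract (-3)·f_1 from -3xy → -3y² - 18x - 9y
  leading term y²: subtract (3)·g_3 from -3y² - 18x - 9y → 0
  remainder 0.

S(f_2,g_4): lcm = x²y. S = 0.
  remainder 0.

S(g_3,g_4): leading monomials are coprime, so the S-polynomial reduces to 0 (Buchberger's first criterion).
Every S-polynomial of the final basis reduces to 0, so we have a Gröbner basis.
Inter-reduce: drop elements whose leading term is divisible by another's, tail-reduce, and make monic.
Reduced Gröbner basis: {x², xy, y² + 6x + 3y}.

Buchberger on the second generating set:
h_1 = -10xy + 6y² + 36x + 18y, LT = xy.
h_2 = 13xy - 5y² - 30x - 16y - 5, LT = xy.

S(h_1,h_2): lcm = xy. S = -14/65y² - 84/65x - 37/65y + 5/13.
  leading term y²: no divisor's leading term divides it; move -14/65y² to the remainder.
  leading term x: no divisor's leading term divides it; move -84/65x to the remainder.
  leading term y: no divisor's leading term divides it; move -37/65y to the remainder.
  leading term 1: no divisor's leading term divides it; move 5/13 to the remainder.
  remainder -14/65y² - 84/65x - 37/65y + 5/13 ≠ 0; add k_3 = -14/65y² - 84/65x - 37/65y + 5/13 to the basis.

S(h_1,k_3): lcm = xy². S = -⅗y³ - 6x² - 437/70xy - 9/5y² + 25/14x.
  leading term y³: subtract (39/14y)·k_3 from -⅗y³ - 6x² - 437/70xy - 9/5y² + 25/14x → -6x² - 37/14xy - 3/14y² + 25/14x - 15/14y
  leading term x²: no divisor's leading term divides it; move -6x² to the remainder.
  leading term xy: subtract (37/140)·h_1 from -37/14xy - 3/14y² + 25/14x - 15/14y → -9/5y² - 541/70x - 204/35y
  leading term y²: subtract (117/14)·k_3 from -9/5y² - 541/70x - 204/35y → 43/14x - 15/14y - 45/14
  leading term x: no divisor's leading term divides it; move 43/14x to the remainder.
  leading term y: no divisor's leading term divides it; move -15/14y to the remainder.
  leading term 1: no divisor's leading term divides it; move -45/14 to the remainder.
  remainder -6x² + 43/14x - 15/14y - 45/14 ≠ 0; add k_4 = -6x² + 43/14x - 15/14y - 45/14 to the basis.

S(h_2,k_3): lcm = xy². S = -5/13y³ - 6x² - 901/182xy - 16/13y² + 25/14x - 5/13y.
  leading term y³: subtract (25/14y)·k_3 from -5/13y³ - 6x² - 901/182xy - 16/13y² + 25/14x - 5/13y → -6x² - 37/14xy - 3/14y² + 25/14x - 15/14y
  leading term x²: subtract (1)·k_4 from -6x² - 37/14xy - 3/14y² + 25/14x - 15/14y → -37/14xy - 3/14y² - 9/7x + 45/14
  leading term xy: subtract (37/140)·h_1 from -37/14xy - 3/14y² - 9/7x + 45/14 → -9/5y² - 54/5x - 333/70y + 45/14
  leading term y²: subtract (117/14)·k_3 from -9/5y² - 54/5x - 333/70y + 45/14 → 0
  remainder 0.

S(h_1,k_4): lcm = x²y. S = -⅗xy² - 18/5x² - 541/420xy - 5/28y² - 15/28y.
  leading term xy²: subtract (3/50y)·h_1 from -⅗xy² - 18/5x² - 541/420xy - 5/28y² - 15/28y → -9/25y³ - 18/5x² - 7241/2100xy - 881/700y² - 15/28y
  leading term y³: subtract (117/70y)·k_3 from -9/25y³ - 18/5x² - 7241/2100xy - 881/700y² - 15/28y → -18/5x² - 541/420xy - 43/140y² - 33/28y
  leading term x²: subtract (⅗)·k_4 from -18/5x² - 541/420xy - 43/140y² - 33/28y → -541/420xy - 43/140y² - 129/70x - 15/28y + 27/14
  leading term xy: subtract (541/4200)·h_1 from -541/420xy - 43/140y² - 129/70x - 15/28y + 27/14 → -27/25y² - 162/25x - 999/350y + 27/14
  leading term y²: subtract (351/70)·k_3 from -27/25y² - 162/25x - 999/350y + 27/14 → 0
  remainder 0.

S(h_2,k_4): lcm = x²y. S = -5/13xy² - 30/13x² - 785/1092xy - 5/28y² - 5/13x - 15/28y.
  leading term xy²: subtract (1/26y)·h_1 from -5/13xy² - 30/13x² - 785/1092xy - 5/28y² - 5/13x - 15/28y → -3/13y³ - 30/13x² - 2297/1092xy - 317/364y² - 5/13x - 15/28y
  leading term y³: subtract (15/14y)·k_3 from -3/13y³ - 30/13x² - 2297/1092xy - 317/364y² - 5/13x - 15/28y → -30/13x² - 785/1092xy - 95/364y² - 5/13x - 345/364y
  leading term x²: subtract (5/13)·k_4 from -30/13x² - 785/1092xy - 95/364y² - 5/13x - 345/364y → -785/1092xy - 95/364y² - 285/182x - 15/28y + 225/182
  leading term xy: subtract (157/2184)·h_1 from -785/1092xy - 95/364y² - 285/182x - 15/28y + 225/182 → -9/13y² - 54/13x - 333/182y + 225/182
  leading term y²: subtract (45/14)·k_3 from -9/13y² - 54/13x - 333/182y + 225/182 → 0
  remainder 0.

S(k_3,k_4): leading monomials are coprime, so the S-polynomial reduces to 0 (Buchberger's first criterion).
Every S-polynomial of the final basis reduces to 0, so we have a Gröbner basis.
Inter-reduce: drop elements whose leading term is divisible by another's, tail-reduce, and make monic.
Reduced Gröbner basis: {x² - 43/84x + 5/28y + 15/28, xy - 3/14y - 15/14, y² + 6x + 37/14y - 25/14}.

Since the reduced bases disagree, the two ideals are not the same.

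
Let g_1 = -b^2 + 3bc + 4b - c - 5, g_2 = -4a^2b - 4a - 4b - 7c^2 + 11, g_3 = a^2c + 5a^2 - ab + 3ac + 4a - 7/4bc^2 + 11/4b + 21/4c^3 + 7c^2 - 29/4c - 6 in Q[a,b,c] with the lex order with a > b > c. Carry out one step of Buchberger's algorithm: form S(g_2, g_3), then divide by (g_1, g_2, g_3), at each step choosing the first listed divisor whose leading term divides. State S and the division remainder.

S(g_2, g_3) = -5a^2b + ab^2 - 3abc - 4ab + ac + 7/4b^2c^2 - 11/4b^2 - 21/4bc^3 - 7bc^2 + 33/4bc + 6b + 7/4c^3 - 11/4c; remainder on division = 0.

lcm(LM(g_2), LM(g_3)) = a^2bc.
S = (lcm/LT(g_2))·g_2 − (lcm/LT(g_3))·g_3 = -5a^2b + ab^2 - 3abc - 4ab + ac + 7/4b^2c^2 - 11/4b^2 - 21/4bc^3 - 7bc^2 + 33/4bc + 6b + 7/4c^3 - 11/4c.
Reduce S modulo (g_1, g_2, g_3) in that order:
  leading term a^2b: subtract (5/4)·g_2 from -5a^2b + ab^2 - 3abc - 4ab + ac + 7/4b^2c^2 - 11/4b^2 - 21/4bc^3 - 7bc^2 + 33/4bc + 6b + 7/4c^3 - 11/4c → ab^2 - 3abc - 4ab + ac + 5a + 7/4b^2c^2 - 11/4b^2 - 21/4bc^3 - 7bc^2 + 33/4bc + 11b + 7/4c^3 + 35/4c^2 - 11/4c - 55/4
  leading term ab^2: subtract (-a)·g_1 from ab^2 - 3abc - 4ab + ac + 5a + 7/4b^2c^2 - 11/4b^2 - 21/4bc^3 - 7bc^2 + 33/4bc + 11b + 7/4c^3 + 35/4c^2 - 11/4c - 55/4 → 7/4b^2c^2 - 11/4b^2 - 21/4bc^3 - 7bc^2 + 33/4bc + 11b + 7/4c^3 + 35/4c^2 - 11/4c - 55/4
  leading term b^2c^2: subtract (-7/4c^2)·g_1 from 7/4b^2c^2 - 11/4b^2 - 21/4bc^3 - 7bc^2 + 33/4bc + 11b + 7/4c^3 + 35/4c^2 - 11/4c - 55/4 → -11/4b^2 + 33/4bc + 11b - 11/4c - 55/4
  leading term b^2: subtract (11/4)·g_1 from -11/4b^2 + 33/4bc + 11b - 11/4c - 55/4 → 0
The remainder is 0, so this S-polynomial contributes no new basis element.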